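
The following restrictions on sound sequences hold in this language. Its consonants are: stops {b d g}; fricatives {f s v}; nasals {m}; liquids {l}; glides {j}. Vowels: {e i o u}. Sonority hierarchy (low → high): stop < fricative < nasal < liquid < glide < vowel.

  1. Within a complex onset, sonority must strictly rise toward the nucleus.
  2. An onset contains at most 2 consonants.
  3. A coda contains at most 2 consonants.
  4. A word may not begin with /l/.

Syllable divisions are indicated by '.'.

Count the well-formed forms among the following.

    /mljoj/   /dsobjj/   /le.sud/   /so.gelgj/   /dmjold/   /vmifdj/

0

/mljoj/ — violates constraint 2: syllable 1 onset /mlj/ has 3 consonants (> 2) → ill-formed
/dsobjj/ — violates constraint 3: syllable 1 coda /bjj/ has 3 consonants (> 2) → ill-formed
/le.sud/ — violates constraint 4: word begins with /l/ → ill-formed
/so.gelgj/ — violates constraint 3: syllable 2 coda /lgj/ has 3 consonants (> 2) → ill-formed
/dmjold/ — violates constraint 2: syllable 1 onset /dmj/ has 3 consonants (> 2) → ill-formed
/vmifdj/ — violates constraint 3: syllable 1 coda /fdj/ has 3 consonants (> 2) → ill-formed
No form is well-formed → 0.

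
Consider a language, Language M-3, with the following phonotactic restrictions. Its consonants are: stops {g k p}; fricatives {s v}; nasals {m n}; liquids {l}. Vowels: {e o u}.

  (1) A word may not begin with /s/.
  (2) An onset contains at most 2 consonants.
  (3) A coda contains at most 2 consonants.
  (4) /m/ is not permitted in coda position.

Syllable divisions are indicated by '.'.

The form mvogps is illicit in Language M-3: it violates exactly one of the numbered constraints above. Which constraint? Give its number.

3

mvogps: syllable 1 coda /gps/ has 3 consonants (> 2).
This is a violation of constraint 3: "A coda contains at most 2 consonants."
The remaining constraints (1, 2, 4) are satisfied.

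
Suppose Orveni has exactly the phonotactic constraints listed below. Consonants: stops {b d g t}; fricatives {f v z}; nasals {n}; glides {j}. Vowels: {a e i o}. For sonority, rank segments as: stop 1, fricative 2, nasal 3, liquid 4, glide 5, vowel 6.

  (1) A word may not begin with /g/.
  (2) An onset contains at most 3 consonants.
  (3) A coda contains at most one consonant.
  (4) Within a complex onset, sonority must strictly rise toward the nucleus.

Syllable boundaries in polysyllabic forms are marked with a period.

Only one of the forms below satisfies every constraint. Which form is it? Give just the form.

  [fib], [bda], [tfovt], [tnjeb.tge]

[fib] — σ1 onset /f/, coda /b/ ok → well-formed
[bda] — violates constraint 4: syllable 1 onset /bd/: /b/ (stop, 1) → /d/ (stop, 1) does not rise → ill-formed
[tfovt] — violates constraint 3: syllable 1 coda /vt/ has 2 consonants (> 1) → ill-formed
[tnjeb.tge] — violates constraint 4: syllable 2 onset /tg/: /t/ (stop, 1) → /g/ (stop, 1) does not rise → ill-formed

[fib]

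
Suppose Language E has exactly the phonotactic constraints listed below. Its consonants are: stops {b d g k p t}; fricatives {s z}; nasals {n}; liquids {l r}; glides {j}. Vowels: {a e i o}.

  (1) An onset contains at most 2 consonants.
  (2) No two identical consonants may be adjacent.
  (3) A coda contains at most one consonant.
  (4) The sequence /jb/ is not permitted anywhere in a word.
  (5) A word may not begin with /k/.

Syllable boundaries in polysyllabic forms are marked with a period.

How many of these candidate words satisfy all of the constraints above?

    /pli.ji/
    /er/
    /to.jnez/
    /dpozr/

/pli.ji/ — σ1 onset /pl/ (2C), coda /∅/ ok; σ2 onset /j/, coda /∅/ ok → licit
/er/ — σ1 onset /∅/, coda /r/ ok → licit
/to.jnez/ — σ1 onset /t/, coda /∅/ ok; σ2 onset /jn/ (2C), coda /z/ ok → licit
/dpozr/ — violates constraint 3: syllable 1 coda /zr/ has 2 consonants (> 1) → illicit
Licit: /pli.ji/, /er/, /to.jnez/ → 3.

3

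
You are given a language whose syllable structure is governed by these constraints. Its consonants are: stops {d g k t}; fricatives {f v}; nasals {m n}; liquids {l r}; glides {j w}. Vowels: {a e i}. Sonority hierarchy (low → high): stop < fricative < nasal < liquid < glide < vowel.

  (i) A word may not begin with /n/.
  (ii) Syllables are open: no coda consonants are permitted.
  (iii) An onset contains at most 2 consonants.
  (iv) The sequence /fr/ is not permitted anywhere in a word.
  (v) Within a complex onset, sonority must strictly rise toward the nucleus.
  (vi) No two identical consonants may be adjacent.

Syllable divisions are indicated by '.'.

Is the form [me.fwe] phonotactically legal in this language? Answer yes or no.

yes

[me.fwe] — σ1 onset /m/, coda /∅/ ok; σ2 onset /fw/ (2→5 rises), coda /∅/ ok → phonotactically legal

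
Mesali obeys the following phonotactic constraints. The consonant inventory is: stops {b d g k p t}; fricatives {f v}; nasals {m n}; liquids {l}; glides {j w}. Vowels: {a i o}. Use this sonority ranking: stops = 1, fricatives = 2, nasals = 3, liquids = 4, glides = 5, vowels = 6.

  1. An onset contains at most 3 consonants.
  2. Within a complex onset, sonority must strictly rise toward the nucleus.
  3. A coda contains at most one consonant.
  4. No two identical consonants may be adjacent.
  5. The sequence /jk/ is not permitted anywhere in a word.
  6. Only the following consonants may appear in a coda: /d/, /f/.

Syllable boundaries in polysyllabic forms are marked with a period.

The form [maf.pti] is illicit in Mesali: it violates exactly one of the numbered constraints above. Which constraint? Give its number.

[maf.pti]: syllable 2 onset /pt/: /p/ (stop, 1) → /t/ (stop, 1) does not rise.
This is a violation of constraint 2: "Within a complex onset, sonority must strictly rise toward the nucleus."
The remaining constraints (1, 3, 4, 5, 6) are satisfied.

2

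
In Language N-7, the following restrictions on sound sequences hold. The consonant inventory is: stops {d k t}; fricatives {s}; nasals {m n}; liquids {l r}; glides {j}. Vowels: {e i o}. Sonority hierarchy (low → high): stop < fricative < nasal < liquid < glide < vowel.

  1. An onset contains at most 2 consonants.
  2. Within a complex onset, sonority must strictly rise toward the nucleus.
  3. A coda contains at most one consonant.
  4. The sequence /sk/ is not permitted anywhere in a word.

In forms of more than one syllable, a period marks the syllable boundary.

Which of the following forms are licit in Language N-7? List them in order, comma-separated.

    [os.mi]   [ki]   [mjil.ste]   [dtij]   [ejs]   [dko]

[os.mi] — σ1 onset /∅/, coda /s/ ok; σ2 onset /m/, coda /∅/ ok → licit
[ki] — σ1 onset /k/, coda /∅/ ok → licit
[mjil.ste] — violates constraint 2: syllable 2 onset /st/: /s/ (fricative, 2) → /t/ (stop, 1) does not rise → illicit
[dtij] — violates constraint 2: syllable 1 onset /dt/: /d/ (stop, 1) → /t/ (stop, 1) does not rise → illicit
[ejs] — violates constraint 3: syllable 1 coda /js/ has 2 consonants (> 1) → illicit
[dko] — violates constraint 2: syllable 1 onset /dk/: /d/ (stop, 1) → /k/ (stop, 1) does not rise → illicit

[os.mi], [ki]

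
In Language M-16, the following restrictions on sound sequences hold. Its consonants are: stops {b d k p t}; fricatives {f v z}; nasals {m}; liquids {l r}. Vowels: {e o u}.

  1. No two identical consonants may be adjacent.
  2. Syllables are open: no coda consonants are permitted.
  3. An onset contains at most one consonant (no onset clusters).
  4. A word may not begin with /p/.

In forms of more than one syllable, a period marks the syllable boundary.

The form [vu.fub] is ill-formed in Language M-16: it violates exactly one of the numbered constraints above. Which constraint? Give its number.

[vu.fub]: syllable 2 coda /b/ has 1 consonant (> 0).
This is a violation of constraint 2: "Syllables are open: no coda consonants are permitted."
The remaining constraints (1, 3, 4) are satisfied.

2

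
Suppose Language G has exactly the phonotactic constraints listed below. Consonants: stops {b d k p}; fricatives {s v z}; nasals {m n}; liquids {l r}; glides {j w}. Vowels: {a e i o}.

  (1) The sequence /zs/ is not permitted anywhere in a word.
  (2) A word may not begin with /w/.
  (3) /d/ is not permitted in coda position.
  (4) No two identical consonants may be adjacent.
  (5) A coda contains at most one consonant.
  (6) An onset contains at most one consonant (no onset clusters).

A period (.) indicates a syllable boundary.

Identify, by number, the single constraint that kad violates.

3

kad: syllable 1 coda contains /d/.
This is a violation of constraint 3: "/d/ is not permitted in coda position."
The remaining constraints (1, 2, 4, 5, 6) are satisfied.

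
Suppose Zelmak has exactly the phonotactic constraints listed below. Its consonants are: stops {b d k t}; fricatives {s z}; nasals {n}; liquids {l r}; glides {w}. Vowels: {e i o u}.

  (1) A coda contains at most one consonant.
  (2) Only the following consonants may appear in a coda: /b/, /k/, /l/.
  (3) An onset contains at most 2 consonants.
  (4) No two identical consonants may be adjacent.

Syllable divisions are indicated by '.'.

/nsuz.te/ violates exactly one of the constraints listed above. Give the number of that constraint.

2

/nsuz.te/: syllable 1 coda contains /z/, which is not a licensed coda consonant.
This is a violation of constraint 2: "Only the following consonants may appear in a coda: /b/, /k/, /l/."
The remaining constraints (1, 3, 4) are satisfied.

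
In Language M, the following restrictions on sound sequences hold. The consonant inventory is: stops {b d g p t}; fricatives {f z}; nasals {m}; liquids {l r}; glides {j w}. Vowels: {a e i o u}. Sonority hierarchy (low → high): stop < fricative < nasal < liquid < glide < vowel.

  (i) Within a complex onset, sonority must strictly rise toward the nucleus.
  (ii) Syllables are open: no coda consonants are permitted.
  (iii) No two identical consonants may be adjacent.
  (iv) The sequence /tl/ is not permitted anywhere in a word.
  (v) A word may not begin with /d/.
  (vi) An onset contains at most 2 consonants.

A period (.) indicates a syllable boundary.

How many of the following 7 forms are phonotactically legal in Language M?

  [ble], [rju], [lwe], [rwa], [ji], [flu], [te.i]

[ble] — σ1 onset /bl/ (1→4 rises), coda /∅/ ok → phonotactically legal
[rju] — σ1 onset /rj/ (4→5 rises), coda /∅/ ok → phonotactically legal
[lwe] — σ1 onset /lw/ (4→5 rises), coda /∅/ ok → phonotactically legal
[rwa] — σ1 onset /rw/ (4→5 rises), coda /∅/ ok → phonotactically legal
[ji] — σ1 onset /j/, coda /∅/ ok → phonotactically legal
[flu] — σ1 onset /fl/ (2→4 rises), coda /∅/ ok → phonotactically legal
[te.i] — σ1 onset /t/, coda /∅/ ok; σ2 onset /∅/, coda /∅/ ok → phonotactically legal
Phonotactically legal: [ble], [rju], [lwe], [rwa], [ji], [flu], [te.i] → 7.

7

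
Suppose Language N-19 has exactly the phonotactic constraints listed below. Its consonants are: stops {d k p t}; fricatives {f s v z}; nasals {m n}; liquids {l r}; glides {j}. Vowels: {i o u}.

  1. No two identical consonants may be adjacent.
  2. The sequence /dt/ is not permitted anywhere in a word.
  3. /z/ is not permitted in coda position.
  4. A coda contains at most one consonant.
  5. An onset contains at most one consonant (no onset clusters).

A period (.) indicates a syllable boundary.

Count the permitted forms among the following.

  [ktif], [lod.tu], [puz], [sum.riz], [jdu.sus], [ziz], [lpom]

0

[ktif] — violates constraint 5: syllable 1 onset /kt/ has 2 consonants (> 1) → not permitted
[lod.tu] — violates constraint 2: contains banned sequence /dt/ → not permitted
[puz] — violates constraint 3: syllable 1 coda contains /z/ → not permitted
[sum.riz] — violates constraint 3: syllable 2 coda contains /z/ → not permitted
[jdu.sus] — violates constraint 5: syllable 1 onset /jd/ has 2 consonants (> 1) → not permitted
[ziz] — violates constraint 3: syllable 1 coda contains /z/ → not permitted
[lpom] — violates constraint 5: syllable 1 onset /lp/ has 2 consonants (> 1) → not permitted
No form is permitted → 0.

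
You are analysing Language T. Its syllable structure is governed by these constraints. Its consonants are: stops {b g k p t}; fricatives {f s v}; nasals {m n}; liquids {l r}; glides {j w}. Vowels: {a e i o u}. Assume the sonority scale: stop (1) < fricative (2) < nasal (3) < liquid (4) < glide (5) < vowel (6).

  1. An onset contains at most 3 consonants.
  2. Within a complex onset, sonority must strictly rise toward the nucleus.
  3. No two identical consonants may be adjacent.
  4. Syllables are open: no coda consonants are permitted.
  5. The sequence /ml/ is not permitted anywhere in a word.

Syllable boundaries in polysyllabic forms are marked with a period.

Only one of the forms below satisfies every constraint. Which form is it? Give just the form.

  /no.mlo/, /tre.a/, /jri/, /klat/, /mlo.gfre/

/no.mlo/ — violates constraint 5: contains banned sequence /ml/ → not permitted
/tre.a/ — σ1 onset /tr/ (1→4 rises), coda /∅/ ok; σ2 onset /∅/, coda /∅/ ok → permitted
/jri/ — violates constraint 2: syllable 1 onset /jr/: /j/ (glide, 5) → /r/ (liquid, 4) does not rise → not permitted
/klat/ — violates constraint 4: syllable 1 coda /t/ has 1 consonant (> 0) → not permitted
/mlo.gfre/ — violates constraint 5: contains banned sequence /ml/ → not permitted

/tre.a/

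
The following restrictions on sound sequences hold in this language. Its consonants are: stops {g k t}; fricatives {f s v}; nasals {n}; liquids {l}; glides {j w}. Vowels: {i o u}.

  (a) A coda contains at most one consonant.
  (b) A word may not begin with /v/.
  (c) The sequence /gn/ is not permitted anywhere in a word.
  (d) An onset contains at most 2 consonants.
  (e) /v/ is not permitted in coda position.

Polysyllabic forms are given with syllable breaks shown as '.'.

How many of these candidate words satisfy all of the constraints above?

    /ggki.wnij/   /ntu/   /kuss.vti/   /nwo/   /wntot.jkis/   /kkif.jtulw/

/ggki.wnij/ — violates constraint (d): syllable 1 onset /ggk/ has 3 consonants (> 2) → ill-formed
/ntu/ — σ1 onset /nt/ (2C), coda /∅/ ok → well-formed
/kuss.vti/ — violates constraint (a): syllable 1 coda /ss/ has 2 consonants (> 1) → ill-formed
/nwo/ — σ1 onset /nw/ (2C), coda /∅/ ok → well-formed
/wntot.jkis/ — violates constraint (d): syllable 1 onset /wnt/ has 3 consonants (> 2) → ill-formed
/kkif.jtulw/ — violates constraint (a): syllable 2 coda /lw/ has 2 consonants (> 1) → ill-formed
Well-formed: /ntu/, /nwo/ → 2.

2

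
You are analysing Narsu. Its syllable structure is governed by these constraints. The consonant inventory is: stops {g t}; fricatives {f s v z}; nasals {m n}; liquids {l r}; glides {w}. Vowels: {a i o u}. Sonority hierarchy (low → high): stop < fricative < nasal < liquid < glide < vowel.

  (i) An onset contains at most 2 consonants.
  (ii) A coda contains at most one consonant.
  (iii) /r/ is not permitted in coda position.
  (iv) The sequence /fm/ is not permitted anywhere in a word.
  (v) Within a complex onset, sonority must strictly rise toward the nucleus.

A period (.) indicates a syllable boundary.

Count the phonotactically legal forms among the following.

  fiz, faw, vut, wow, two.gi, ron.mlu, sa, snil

8

fiz — σ1 onset /f/, coda /z/ ok → phonotactically legal
faw — σ1 onset /f/, coda /w/ ok → phonotactically legal
vut — σ1 onset /v/, coda /t/ ok → phonotactically legal
wow — σ1 onset /w/, coda /w/ ok → phonotactically legal
two.gi — σ1 onset /tw/ (1→5 rises), coda /∅/ ok; σ2 onset /g/, coda /∅/ ok → phonotactically legal
ron.mlu — σ1 onset /r/, coda /n/ ok; σ2 onset /ml/ (3→4 rises), coda /∅/ ok → phonotactically legal
sa — σ1 onset /s/, coda /∅/ ok → phonotactically legal
snil — σ1 onset /sn/ (2→3 rises), coda /l/ ok → phonotactically legal
Phonotactically legal: fiz, faw, vut, wow, two.gi, ron.mlu, sa, snil → 8.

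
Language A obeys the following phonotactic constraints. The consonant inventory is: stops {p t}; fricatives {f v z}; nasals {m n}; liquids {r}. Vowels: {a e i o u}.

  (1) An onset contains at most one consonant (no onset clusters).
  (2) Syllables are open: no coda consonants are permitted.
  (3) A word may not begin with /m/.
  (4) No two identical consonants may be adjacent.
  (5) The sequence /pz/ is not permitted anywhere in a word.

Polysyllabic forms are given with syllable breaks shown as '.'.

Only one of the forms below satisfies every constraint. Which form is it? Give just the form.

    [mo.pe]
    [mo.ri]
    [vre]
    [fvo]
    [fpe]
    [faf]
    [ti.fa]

[ti.fa]

[mo.pe] — violates constraint 3: word begins with /m/ → phonotactically illegal
[mo.ri] — violates constraint 3: word begins with /m/ → phonotactically illegal
[vre] — violates constraint 1: syllable 1 onset /vr/ has 2 consonants (> 1) → phonotactically illegal
[fvo] — violates constraint 1: syllable 1 onset /fv/ has 2 consonants (> 1) → phonotactically illegal
[fpe] — violates constraint 1: syllable 1 onset /fp/ has 2 consonants (> 1) → phonotactically illegal
[faf] — violates constraint 2: syllable 1 coda /f/ has 1 consonant (> 0) → phonotactically illegal
[ti.fa] — σ1 onset /t/, coda /∅/ ok; σ2 onset /f/, coda /∅/ ok → phonotactically legal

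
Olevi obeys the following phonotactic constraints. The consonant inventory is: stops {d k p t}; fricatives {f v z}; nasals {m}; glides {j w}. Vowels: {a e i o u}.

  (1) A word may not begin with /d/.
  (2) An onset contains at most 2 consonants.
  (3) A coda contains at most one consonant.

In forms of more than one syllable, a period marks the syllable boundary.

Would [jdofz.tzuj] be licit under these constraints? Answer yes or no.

no

[jdofz.tzuj] — violates constraint 3: syllable 1 coda /fz/ has 2 consonants (> 1) → illicit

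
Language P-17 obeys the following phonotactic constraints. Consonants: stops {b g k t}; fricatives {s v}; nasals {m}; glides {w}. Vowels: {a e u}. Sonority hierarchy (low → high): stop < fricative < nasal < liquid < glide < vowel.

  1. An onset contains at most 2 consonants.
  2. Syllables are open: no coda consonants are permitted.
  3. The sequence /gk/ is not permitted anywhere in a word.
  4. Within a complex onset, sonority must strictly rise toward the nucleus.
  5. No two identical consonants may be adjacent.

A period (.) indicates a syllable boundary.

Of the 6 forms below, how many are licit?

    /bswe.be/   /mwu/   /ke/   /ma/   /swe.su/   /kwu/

/bswe.be/ — violates constraint 1: syllable 1 onset /bsw/ has 3 consonants (> 2) → illicit
/mwu/ — σ1 onset /mw/ (3→5 rises), coda /∅/ ok → licit
/ke/ — σ1 onset /k/, coda /∅/ ok → licit
/ma/ — σ1 onset /m/, coda /∅/ ok → licit
/swe.su/ — σ1 onset /sw/ (2→5 rises), coda /∅/ ok; σ2 onset /s/, coda /∅/ ok → licit
/kwu/ — σ1 onset /kw/ (1→5 rises), coda /∅/ ok → licit
Licit: /mwu/, /ke/, /ma/, /swe.su/, /kwu/ → 5.

5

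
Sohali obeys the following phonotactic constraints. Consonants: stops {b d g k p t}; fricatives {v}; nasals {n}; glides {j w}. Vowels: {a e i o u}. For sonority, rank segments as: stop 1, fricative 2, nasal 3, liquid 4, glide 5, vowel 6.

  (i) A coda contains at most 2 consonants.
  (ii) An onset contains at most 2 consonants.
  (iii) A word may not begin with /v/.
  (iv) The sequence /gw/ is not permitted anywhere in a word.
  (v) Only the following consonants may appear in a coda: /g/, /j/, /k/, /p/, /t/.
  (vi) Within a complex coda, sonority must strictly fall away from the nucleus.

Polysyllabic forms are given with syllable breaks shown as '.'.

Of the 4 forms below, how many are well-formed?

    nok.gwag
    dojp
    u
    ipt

nok.gwag — violates constraint (iv): contains banned sequence /gw/ → ill-formed
dojp — σ1 onset /d/, coda /jp/ (5→1 falls) ok → well-formed
u — σ1 onset /∅/, coda /∅/ ok → well-formed
ipt — violates constraint (vi): syllable 1 coda /pt/: /p/ (stop, 1) → /t/ (stop, 1) does not fall → ill-formed
Well-formed: dojp, u → 2.

2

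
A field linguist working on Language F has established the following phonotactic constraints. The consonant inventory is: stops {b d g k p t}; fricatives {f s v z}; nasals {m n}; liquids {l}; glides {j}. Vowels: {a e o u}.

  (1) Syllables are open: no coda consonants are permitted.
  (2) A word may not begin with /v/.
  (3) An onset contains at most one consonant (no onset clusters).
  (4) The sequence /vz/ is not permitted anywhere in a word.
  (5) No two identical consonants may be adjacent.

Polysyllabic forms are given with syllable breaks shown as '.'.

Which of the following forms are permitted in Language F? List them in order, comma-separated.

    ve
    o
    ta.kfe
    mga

o

ve — violates constraint 2: word begins with /v/ → not permitted
o — σ1 onset /∅/, coda /∅/ ok → permitted
ta.kfe — violates constraint 3: syllable 2 onset /kf/ has 2 consonants (> 1) → not permitted
mga — violates constraint 3: syllable 1 onset /mg/ has 2 consonants (> 1) → not permitted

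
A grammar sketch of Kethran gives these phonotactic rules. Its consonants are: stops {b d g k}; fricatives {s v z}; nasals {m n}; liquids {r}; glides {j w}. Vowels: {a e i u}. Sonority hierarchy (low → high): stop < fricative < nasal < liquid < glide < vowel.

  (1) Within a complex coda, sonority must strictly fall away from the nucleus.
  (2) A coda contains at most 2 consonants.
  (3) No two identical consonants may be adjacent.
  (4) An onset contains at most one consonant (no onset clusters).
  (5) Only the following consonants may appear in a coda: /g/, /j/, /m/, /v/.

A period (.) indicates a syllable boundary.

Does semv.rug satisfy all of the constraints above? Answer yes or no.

semv.rug — σ1 onset /s/, coda /mv/ (3→2 falls) ok; σ2 onset /r/, coda /g/ ok → permitted

yes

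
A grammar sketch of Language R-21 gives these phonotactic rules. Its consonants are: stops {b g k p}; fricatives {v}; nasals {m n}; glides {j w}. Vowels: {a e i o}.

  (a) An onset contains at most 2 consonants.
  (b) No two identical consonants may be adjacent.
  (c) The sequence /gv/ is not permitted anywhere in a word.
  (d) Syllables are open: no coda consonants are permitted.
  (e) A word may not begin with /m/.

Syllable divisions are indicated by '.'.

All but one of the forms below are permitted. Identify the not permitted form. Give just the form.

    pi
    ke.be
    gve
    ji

pi — σ1 onset /p/, coda /∅/ ok → permitted
ke.be — σ1 onset /k/, coda /∅/ ok; σ2 onset /b/, coda /∅/ ok → permitted
gve — violates constraint (c): contains banned sequence /gv/ → not permitted
ji — σ1 onset /j/, coda /∅/ ok → permitted

gve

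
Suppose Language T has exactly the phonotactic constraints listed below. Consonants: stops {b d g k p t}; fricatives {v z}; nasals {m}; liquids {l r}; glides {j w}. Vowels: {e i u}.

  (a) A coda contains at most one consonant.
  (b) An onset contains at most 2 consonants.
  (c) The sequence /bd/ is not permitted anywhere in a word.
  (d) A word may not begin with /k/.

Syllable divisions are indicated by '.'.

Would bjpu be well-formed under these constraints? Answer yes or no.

bjpu — violates constraint (b): syllable 1 onset /bjp/ has 3 consonants (> 2) → ill-formed

no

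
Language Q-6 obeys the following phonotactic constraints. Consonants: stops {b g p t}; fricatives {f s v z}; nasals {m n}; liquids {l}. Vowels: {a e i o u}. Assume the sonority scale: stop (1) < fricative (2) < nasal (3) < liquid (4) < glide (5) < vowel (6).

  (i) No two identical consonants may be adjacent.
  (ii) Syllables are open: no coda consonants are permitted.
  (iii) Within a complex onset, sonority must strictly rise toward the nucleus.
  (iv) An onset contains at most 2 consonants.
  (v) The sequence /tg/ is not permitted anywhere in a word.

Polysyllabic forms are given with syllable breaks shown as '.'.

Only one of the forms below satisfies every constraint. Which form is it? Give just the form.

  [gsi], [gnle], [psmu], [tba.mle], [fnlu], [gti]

[gsi]

[gsi] — σ1 onset /gs/ (1→2 rises), coda /∅/ ok → well-formed
[gnle] — violates constraint (iv): syllable 1 onset /gnl/ has 3 consonants (> 2) → ill-formed
[psmu] — violates constraint (iv): syllable 1 onset /psm/ has 3 consonants (> 2) → ill-formed
[tba.mle] — violates constraint (iii): syllable 1 onset /tb/: /t/ (stop, 1) → /b/ (stop, 1) does not rise → ill-formed
[fnlu] — violates constraint (iv): syllable 1 onset /fnl/ has 3 consonants (> 2) → ill-formed
[gti] — violates constraint (iii): syllable 1 onset /gt/: /g/ (stop, 1) → /t/ (stop, 1) does not rise → ill-formed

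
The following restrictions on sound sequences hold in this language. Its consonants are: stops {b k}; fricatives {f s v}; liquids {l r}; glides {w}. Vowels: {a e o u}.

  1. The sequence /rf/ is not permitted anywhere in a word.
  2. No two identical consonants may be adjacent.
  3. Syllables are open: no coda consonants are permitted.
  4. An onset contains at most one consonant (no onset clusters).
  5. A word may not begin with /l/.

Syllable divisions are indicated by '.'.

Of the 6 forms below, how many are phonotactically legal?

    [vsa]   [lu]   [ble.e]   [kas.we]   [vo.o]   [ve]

2

[vsa] — violates constraint 4: syllable 1 onset /vs/ has 2 consonants (> 1) → phonotactically illegal
[lu] — violates constraint 5: word begins with /l/ → phonotactically illegal
[ble.e] — violates constraint 4: syllable 1 onset /bl/ has 2 consonants (> 1) → phonotactically illegal
[kas.we] — violates constraint 3: syllable 1 coda /s/ has 1 consonant (> 0) → phonotactically illegal
[vo.o] — σ1 onset /v/, coda /∅/ ok; σ2 onset /∅/, coda /∅/ ok → phonotactically legal
[ve] — σ1 onset /v/, coda /∅/ ok → phonotactically legal
Phonotactically legal: [vo.o], [ve] → 2.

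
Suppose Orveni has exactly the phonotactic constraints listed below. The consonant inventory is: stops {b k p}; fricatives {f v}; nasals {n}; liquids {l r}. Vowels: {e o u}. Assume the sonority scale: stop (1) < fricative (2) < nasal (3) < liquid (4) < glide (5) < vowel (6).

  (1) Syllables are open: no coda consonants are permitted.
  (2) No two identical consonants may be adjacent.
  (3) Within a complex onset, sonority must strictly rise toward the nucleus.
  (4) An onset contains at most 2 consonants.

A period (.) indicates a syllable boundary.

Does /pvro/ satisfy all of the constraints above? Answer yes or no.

no

/pvro/ — violates constraint 4: syllable 1 onset /pvr/ has 3 consonants (> 2) → illicit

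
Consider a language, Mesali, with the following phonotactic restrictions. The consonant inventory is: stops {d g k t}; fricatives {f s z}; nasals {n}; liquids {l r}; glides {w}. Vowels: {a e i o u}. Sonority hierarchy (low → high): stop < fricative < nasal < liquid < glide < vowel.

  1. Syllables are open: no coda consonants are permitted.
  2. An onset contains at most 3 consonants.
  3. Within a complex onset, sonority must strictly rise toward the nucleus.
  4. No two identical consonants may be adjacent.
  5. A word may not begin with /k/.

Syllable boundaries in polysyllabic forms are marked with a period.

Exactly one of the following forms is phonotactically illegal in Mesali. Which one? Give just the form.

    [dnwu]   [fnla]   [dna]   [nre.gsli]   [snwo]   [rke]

[dnwu] — σ1 onset /dnw/ (1→3→5 rises), coda /∅/ ok → phonotactically legal
[fnla] — σ1 onset /fnl/ (2→3→4 rises), coda /∅/ ok → phonotactically legal
[dna] — σ1 onset /dn/ (1→3 rises), coda /∅/ ok → phonotactically legal
[nre.gsli] — σ1 onset /nr/ (3→4 rises), coda /∅/ ok; σ2 onset /gsl/ (1→2→4 rises), coda /∅/ ok → phonotactically legal
[snwo] — σ1 onset /snw/ (2→3→5 rises), coda /∅/ ok → phonotactically legal
[rke] — violates constraint 3: syllable 1 onset /rk/: /r/ (liquid, 4) → /k/ (stop, 1) does not rise → phonotactically illegal

[rke]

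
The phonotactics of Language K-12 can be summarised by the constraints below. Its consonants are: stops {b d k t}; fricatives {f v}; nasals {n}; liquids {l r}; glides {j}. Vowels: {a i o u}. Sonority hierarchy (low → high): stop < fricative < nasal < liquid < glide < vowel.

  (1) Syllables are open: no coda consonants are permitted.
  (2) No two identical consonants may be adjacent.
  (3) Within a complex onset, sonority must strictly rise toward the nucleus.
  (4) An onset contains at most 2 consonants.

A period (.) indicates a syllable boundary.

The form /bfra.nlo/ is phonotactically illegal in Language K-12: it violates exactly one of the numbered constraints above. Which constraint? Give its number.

/bfra.nlo/: syllable 1 onset /bfr/ has 3 consonants (> 2).
This is a violation of constraint 4: "An onset contains at most 2 consonants."
The remaining constraints (1, 2, 3) are satisfied.

4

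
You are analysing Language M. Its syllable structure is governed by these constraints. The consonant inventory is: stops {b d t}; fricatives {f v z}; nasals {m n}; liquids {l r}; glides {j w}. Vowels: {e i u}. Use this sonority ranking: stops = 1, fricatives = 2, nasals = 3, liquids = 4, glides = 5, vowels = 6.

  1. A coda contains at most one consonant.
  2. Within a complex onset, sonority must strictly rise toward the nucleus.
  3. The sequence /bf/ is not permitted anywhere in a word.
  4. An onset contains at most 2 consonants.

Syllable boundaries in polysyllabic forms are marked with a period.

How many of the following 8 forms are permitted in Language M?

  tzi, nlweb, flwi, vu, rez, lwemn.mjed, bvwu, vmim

4

tzi — σ1 onset /tz/ (1→2 rises), coda /∅/ ok → permitted
nlweb — violates constraint 4: syllable 1 onset /nlw/ has 3 consonants (> 2) → not permitted
flwi — violates constraint 4: syllable 1 onset /flw/ has 3 consonants (> 2) → not permitted
vu — σ1 onset /v/, coda /∅/ ok → permitted
rez — σ1 onset /r/, coda /z/ ok → permitted
lwemn.mjed — violates constraint 1: syllable 1 coda /mn/ has 2 consonants (> 1) → not permitted
bvwu — violates constraint 4: syllable 1 onset /bvw/ has 3 consonants (> 2) → not permitted
vmim — σ1 onset /vm/ (2→3 rises), coda /m/ ok → permitted
Permitted: tzi, vu, rez, vmim → 4.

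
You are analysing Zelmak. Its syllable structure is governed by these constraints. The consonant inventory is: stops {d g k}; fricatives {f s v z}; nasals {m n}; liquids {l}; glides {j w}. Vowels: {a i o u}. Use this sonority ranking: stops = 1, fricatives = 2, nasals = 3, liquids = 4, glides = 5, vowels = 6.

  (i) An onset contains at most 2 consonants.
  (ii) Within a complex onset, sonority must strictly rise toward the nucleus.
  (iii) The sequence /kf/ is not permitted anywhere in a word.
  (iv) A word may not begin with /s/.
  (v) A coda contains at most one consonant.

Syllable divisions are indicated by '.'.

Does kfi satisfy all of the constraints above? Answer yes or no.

kfi — violates constraint (iii): contains banned sequence /kf/ → ill-formed

no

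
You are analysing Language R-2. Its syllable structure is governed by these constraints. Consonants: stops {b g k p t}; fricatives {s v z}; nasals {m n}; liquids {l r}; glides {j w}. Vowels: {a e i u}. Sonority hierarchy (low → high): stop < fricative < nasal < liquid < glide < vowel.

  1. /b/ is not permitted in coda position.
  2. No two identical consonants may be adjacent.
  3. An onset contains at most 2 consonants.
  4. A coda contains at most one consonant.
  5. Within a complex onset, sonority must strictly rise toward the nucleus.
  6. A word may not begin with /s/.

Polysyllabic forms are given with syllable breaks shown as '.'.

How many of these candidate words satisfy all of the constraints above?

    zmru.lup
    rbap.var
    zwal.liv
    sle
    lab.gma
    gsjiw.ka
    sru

0

zmru.lup — violates constraint 3: syllable 1 onset /zmr/ has 3 consonants (> 2) → ill-formed
rbap.var — violates constraint 5: syllable 1 onset /rb/: /r/ (liquid, 4) → /b/ (stop, 1) does not rise → ill-formed
zwal.liv — violates constraint 2: adjacent identical consonants /ll/ → ill-formed
sle — violates constraint 6: word begins with /s/ → ill-formed
lab.gma — violates constraint 1: syllable 1 coda contains /b/ → ill-formed
gsjiw.ka — violates constraint 3: syllable 1 onset /gsj/ has 3 consonants (> 2) → ill-formed
sru — violates constraint 6: word begins with /s/ → ill-formed
No form is well-formed → 0.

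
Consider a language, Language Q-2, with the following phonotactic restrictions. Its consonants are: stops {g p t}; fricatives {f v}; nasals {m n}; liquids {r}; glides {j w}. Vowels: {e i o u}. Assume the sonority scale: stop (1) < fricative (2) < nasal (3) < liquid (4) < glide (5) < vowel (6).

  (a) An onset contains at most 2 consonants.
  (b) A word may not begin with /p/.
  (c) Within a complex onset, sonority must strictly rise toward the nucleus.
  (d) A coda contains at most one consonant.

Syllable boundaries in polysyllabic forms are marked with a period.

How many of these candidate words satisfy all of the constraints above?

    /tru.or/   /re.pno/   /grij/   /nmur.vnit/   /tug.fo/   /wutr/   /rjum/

5

/tru.or/ — σ1 onset /tr/ (1→4 rises), coda /∅/ ok; σ2 onset /∅/, coda /r/ ok → well-formed
/re.pno/ — σ1 onset /r/, coda /∅/ ok; σ2 onset /pn/ (1→3 rises), coda /∅/ ok → well-formed
/grij/ — σ1 onset /gr/ (1→4 rises), coda /j/ ok → well-formed
/nmur.vnit/ — violates constraint (c): syllable 1 onset /nm/: /n/ (nasal, 3) → /m/ (nasal, 3) does not rise → ill-formed
/tug.fo/ — σ1 onset /t/, coda /g/ ok; σ2 onset /f/, coda /∅/ ok → well-formed
/wutr/ — violates constraint (d): syllable 1 coda /tr/ has 2 consonants (> 1) → ill-formed
/rjum/ — σ1 onset /rj/ (4→5 rises), coda /m/ ok → well-formed
Well-formed: /tru.or/, /re.pno/, /grij/, /tug.fo/, /rjum/ → 5.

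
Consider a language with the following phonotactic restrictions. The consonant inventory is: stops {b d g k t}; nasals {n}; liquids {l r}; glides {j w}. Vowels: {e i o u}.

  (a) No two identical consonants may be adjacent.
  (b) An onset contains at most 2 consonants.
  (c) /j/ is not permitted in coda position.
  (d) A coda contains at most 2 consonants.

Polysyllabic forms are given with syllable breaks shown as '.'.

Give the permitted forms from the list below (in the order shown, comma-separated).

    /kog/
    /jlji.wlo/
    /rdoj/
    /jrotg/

/kog/ — σ1 onset /k/, coda /g/ ok → permitted
/jlji.wlo/ — violates constraint (b): syllable 1 onset /jlj/ has 3 consonants (> 2) → not permitted
/rdoj/ — violates constraint (c): syllable 1 coda contains /j/ → not permitted
/jrotg/ — σ1 onset /jr/ (2C), coda /tg/ (2C) ok → permitted

/kog/, /jrotg/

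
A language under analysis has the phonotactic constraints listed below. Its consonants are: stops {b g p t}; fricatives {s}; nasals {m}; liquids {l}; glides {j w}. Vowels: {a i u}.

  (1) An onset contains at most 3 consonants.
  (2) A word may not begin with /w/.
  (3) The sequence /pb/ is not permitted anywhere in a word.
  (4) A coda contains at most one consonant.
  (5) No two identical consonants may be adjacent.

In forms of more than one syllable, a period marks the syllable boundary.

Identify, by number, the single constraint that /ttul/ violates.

5

/ttul/: adjacent identical consonants /tt/.
This is a violation of constraint 5: "No two identical consonants may be adjacent."
The remaining constraints (1, 2, 3, 4) are satisfied.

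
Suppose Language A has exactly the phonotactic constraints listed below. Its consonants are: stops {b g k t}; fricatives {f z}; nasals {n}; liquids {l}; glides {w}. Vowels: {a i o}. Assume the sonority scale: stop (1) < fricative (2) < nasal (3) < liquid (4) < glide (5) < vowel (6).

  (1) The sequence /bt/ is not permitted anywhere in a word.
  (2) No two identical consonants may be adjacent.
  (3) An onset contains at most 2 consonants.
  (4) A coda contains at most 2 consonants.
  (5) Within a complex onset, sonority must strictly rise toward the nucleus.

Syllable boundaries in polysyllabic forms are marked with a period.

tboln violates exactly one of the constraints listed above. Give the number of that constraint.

tboln: syllable 1 onset /tb/: /t/ (stop, 1) → /b/ (stop, 1) does not rise.
This is a violation of constraint 5: "Within a complex onset, sonority must strictly rise toward the nucleus."
The remaining constraints (1, 2, 3, 4) are satisfied.

5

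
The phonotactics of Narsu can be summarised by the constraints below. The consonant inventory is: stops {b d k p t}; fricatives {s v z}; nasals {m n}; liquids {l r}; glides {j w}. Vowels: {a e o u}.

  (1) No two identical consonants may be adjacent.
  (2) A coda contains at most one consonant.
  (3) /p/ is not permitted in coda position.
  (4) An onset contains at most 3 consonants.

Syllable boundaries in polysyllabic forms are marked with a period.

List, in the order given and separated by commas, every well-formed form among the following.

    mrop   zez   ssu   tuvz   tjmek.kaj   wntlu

zez

mrop — violates constraint 3: syllable 1 coda contains /p/ → ill-formed
zez — σ1 onset /z/, coda /z/ ok → well-formed
ssu — violates constraint 1: adjacent identical consonants /ss/ → ill-formed
tuvz — violates constraint 2: syllable 1 coda /vz/ has 2 consonants (> 1) → ill-formed
tjmek.kaj — violates constraint 1: adjacent identical consonants /kk/ → ill-formed
wntlu — violates constraint 4: syllable 1 onset /wntl/ has 4 consonants (> 3) → ill-formed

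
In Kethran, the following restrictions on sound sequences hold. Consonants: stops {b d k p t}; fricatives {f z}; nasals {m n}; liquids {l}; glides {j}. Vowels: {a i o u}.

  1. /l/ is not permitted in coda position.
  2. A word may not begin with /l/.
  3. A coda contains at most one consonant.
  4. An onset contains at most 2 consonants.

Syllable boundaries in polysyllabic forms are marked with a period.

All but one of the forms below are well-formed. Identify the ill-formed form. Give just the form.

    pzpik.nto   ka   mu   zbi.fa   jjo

pzpik.nto — violates constraint 4: syllable 1 onset /pzp/ has 3 consonants (> 2) → ill-formed
ka — σ1 onset /k/, coda /∅/ ok → well-formed
mu — σ1 onset /m/, coda /∅/ ok → well-formed
zbi.fa — σ1 onset /zb/ (2C), coda /∅/ ok; σ2 onset /f/, coda /∅/ ok → well-formed
jjo — σ1 onset /jj/ (2C), coda /∅/ ok → well-formed

pzpik.nto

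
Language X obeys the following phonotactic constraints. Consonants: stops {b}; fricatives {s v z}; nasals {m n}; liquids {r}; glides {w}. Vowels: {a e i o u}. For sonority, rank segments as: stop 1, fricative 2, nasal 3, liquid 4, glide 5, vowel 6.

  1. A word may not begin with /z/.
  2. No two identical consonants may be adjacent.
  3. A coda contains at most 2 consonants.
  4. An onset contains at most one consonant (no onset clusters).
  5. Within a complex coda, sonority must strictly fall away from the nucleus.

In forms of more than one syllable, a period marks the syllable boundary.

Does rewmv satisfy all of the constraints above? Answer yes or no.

rewmv — violates constraint 3: syllable 1 coda /wmv/ has 3 consonants (> 2) → ill-formed

no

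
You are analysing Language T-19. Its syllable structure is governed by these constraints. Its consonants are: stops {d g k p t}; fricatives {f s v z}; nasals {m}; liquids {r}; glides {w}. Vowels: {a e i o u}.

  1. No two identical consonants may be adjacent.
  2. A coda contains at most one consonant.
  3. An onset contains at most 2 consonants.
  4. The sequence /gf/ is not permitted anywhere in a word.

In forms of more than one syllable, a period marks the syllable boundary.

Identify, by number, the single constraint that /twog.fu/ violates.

/twog.fu/: contains banned sequence /gf/.
This is a violation of constraint 4: "The sequence /gf/ is not permitted anywhere in a word."
The remaining constraints (1, 2, 3) are satisfied.

4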